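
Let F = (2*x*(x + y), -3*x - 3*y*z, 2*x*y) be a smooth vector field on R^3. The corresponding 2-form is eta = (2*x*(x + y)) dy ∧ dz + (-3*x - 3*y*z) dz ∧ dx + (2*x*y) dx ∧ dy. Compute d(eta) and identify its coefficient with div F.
d(eta) = (4*x + 2*y - 3*z) dx ∧ dy ∧ dz; div F = 4*x + 2*y - 3*z

For a 2-form in R^3 of the form above, applying d gives a 3-form with coefficient ∂P/∂x + ∂Q/∂y + ∂R/∂z:
  ∂P/∂x = 4*x + 2*y
  ∂Q/∂y = -3*z
  ∂R/∂z = 0
Sum = 4*x + 2*y - 3*z, which is exactly div F.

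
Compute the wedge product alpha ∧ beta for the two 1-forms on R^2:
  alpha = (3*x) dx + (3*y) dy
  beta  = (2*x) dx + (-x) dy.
alpha ∧ beta = (-3*x*(x + 2*y)) dx ∧ dy

Distribute the wedge, using dx_i ∧ dx_j = -dx_j ∧ dx_i and dx_i ∧ dx_i = 0. For each pair (i, j) with i < j, the coefficient of dx_i ∧ dx_j in alpha ∧ beta is (alpha_i * beta_j - alpha_j * beta_i). Collecting: alpha ∧ beta = (-3*x*(x + 2*y)) dx ∧ dy.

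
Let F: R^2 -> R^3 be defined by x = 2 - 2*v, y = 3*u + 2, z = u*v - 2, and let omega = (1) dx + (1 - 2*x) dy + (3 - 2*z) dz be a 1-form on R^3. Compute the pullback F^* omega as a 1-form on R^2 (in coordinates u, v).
F^* omega = (-2*u*v^2 + 19*v - 9) du + (-2*u^2*v + 7*u - 2) dv

Using F^*(f dg) = (f ∘ F) d(g ∘ F), substitute each coordinate x_i by F_i(u, v) in f_i, and replace dx_i by d F_i = (∂F_i/∂u) du + (∂F_i/∂v) dv.
  For the x component: f_1(F) = 1; d F_1 = (0) du + (-2) dv
  For the y component: f_2(F) = 4*v - 3; d F_2 = (3) du + (0) dv
  For the z component: f_3(F) = -2*u*v + 7; d F_3 = (v) du + (u) dv
Combining and collecting du, dv coefficients:
  coeff of du: -2*u*v^2 + 19*v - 9
  coeff of dv: -2*u^2*v + 7*u - 2
F^* omega = (-2*u*v^2 + 19*v - 9) du + (-2*u^2*v + 7*u - 2) dv.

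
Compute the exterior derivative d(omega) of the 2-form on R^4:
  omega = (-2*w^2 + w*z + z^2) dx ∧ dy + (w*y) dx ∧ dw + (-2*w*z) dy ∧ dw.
d(omega) = (w + 2*z) dx ∧ dy ∧ dz + (-5*w + z) dx ∧ dy ∧ dw + (2*w) dy ∧ dz ∧ dw

For a 2-form omega = sum_{i<j} g_{ij} dx_i ∧ dx_j, the exterior derivative is
  d(omega) = sum_{i<j} d(g_{ij}) ∧ dx_i ∧ dx_j = sum_{i<j, k} (∂g_{ij}/∂x_k) dx_k ∧ dx_i ∧ dx_j.
Expand each term, using dx_k ∧ dx_i ∧ dx_j = sgn(permutation) dx_{(a)} ∧ dx_{(b)} ∧ dx_{(c)} with (a < b < c) sorted:
  d(-2*w^2 + w*z + z^2) includes (∂/∂z)(-2*w^2 + w*z + z^2) dz = (w + 2*z) dz, which multiplied by dx ∧ dy gives (w + 2*z) dx ∧ dy ∧ dz
  d(-2*w^2 + w*z + z^2) includes (∂/∂w)(-2*w^2 + w*z + z^2) dw = (-4*w + z) dw, which multiplied by dx ∧ dy gives (-4*w + z) dx ∧ dy ∧ dw
  d(w*y) includes (∂/∂y)(w*y) dy = (w) dy, which multiplied by dx ∧ dw gives (-w) dx ∧ dy ∧ dw
  d(-2*w*z) includes (∂/∂z)(-2*w*z) dz = (-2*w) dz, which multiplied by dy ∧ dw gives (2*w) dy ∧ dz ∧ dw
Collecting like 3-forms: d(omega) = (w + 2*z) dx ∧ dy ∧ dz + (-5*w + z) dx ∧ dy ∧ dw + (2*w) dy ∧ dz ∧ dw.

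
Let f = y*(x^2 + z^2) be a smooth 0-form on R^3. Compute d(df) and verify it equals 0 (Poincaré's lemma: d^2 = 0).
d(df) = 0

Step 1: df = sum_i (∂f/∂x_i) dx_i = (2*x*y) dx + (x^2 + z^2) dy + (2*y*z) dz.
Step 2: Apply d again. Using the 1-form formula, the coefficient of dx ∧ dy in d(df) is ∂^2 f/∂x ∂y - ∂^2 f/∂y ∂x = (2*x) - (2*x) = 0 (equality of mixed partials for smooth f).
Similarly for dx ∧ dz and dy ∧ dz — all coefficients vanish. So d(df) = 0.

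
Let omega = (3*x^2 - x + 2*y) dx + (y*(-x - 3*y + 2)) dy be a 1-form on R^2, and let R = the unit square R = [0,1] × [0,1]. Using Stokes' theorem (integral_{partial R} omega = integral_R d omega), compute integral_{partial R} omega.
integral_(partial R) omega = -5/2

Stokes: integral_partial_R omega = integral_R d omega with d omega = (∂Q/∂x - ∂P/∂y) dx ∧ dy.
  ∂Q/∂x = -y
  ∂P/∂y = 2
  integrand = ∂Q/∂x - ∂P/∂y = -y - 2.
Integrating over R: integral_0^1 integral_0^1 (-y - 2) dx dy = -5/2.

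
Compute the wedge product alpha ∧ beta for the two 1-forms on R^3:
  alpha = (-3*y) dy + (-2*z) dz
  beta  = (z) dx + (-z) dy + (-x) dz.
alpha ∧ beta = (3*y*z) dx ∧ dy + (3*x*y - 2*z^2) dy ∧ dz + (2*z^2) dx ∧ dz

Distribute the wedge, using dx_i ∧ dx_j = -dx_j ∧ dx_i and dx_i ∧ dx_i = 0. For each pair (i, j) with i < j, the coefficient of dx_i ∧ dx_j in alpha ∧ beta is (alpha_i * beta_j - alpha_j * beta_i). Collecting: alpha ∧ beta = (3*y*z) dx ∧ dy + (3*x*y - 2*z^2) dy ∧ dz + (2*z^2) dx ∧ dz.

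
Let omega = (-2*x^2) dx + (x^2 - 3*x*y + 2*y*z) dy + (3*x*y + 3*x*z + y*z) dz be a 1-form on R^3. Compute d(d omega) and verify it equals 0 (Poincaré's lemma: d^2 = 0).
d(d omega) = 0

Step 1: d omega = sum_{i<j} (∂f_j/∂x_i - ∂f_i/∂x_j) dx_i ∧ dx_j:
  coeff of dx ∧ dy: 2*x - 3*y
  coeff of dx ∧ dz: 3*y + 3*z
  coeff of dy ∧ dz: 3*x - 2*y + z
Step 2: Apply d again to each 2-form coefficient. The only possible 3-form in R^3 is dx ∧ dy ∧ dz, with coefficient
  ∂(coeff of dy∧dz)/∂x - ∂(coeff of dx∧dz)/∂y + ∂(coeff of dx∧dy)/∂z
  = ∂/∂x (3*x - 2*y + z) - ∂/∂y (3*y + 3*z) + ∂/∂z (2*x - 3*y).
Each of these terms simplifies to sums of mixed partials that cancel in pairs. The result is 0 (by equality of mixed partials for smooth functions — Schwarz / Clairaut).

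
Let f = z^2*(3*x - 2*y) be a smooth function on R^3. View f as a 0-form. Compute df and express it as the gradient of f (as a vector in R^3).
df = (3*z^2) dx + (-2*z^2) dy + (2*z*(3*x - 2*y)) dz; grad f = (3*z^2, -2*z^2, 2*z*(3*x - 2*y))

For a 0-form f, d f = (∂f/∂x) dx + (∂f/∂y) dy + (∂f/∂z) dz. The components of the vector representation are exactly the entries of grad f in Cartesian coordinates:
  ∂f/∂x = 3*z^2
  ∂f/∂y = -2*z^2
  ∂f/∂z = 2*z*(3*x - 2*y).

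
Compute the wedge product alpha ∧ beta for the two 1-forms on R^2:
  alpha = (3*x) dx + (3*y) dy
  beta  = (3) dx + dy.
alpha ∧ beta = (3*x - 9*y) dx ∧ dy

Distribute the wedge, using dx_i ∧ dx_j = -dx_j ∧ dx_i and dx_i ∧ dx_i = 0. For each pair (i, j) with i < j, the coefficient of dx_i ∧ dx_j in alpha ∧ beta is (alpha_i * beta_j - alpha_j * beta_i). Collecting: alpha ∧ beta = (3*x - 9*y) dx ∧ dy.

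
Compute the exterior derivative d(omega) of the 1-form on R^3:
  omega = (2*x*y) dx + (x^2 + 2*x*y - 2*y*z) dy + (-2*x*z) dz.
d(omega) = (2*y) dx ∧ dy + (-2*z) dx ∧ dz + (2*y) dy ∧ dz

For a 1-form omega = sum_i f_i dx_i, the exterior derivative is
  d(omega) = sum_{i < j} (∂f_j/∂x_i - ∂f_i/∂x_j) dx_i ∧ dx_j.
  coefficient of dx ∧ dy: ∂f_2/∂x - ∂f_1/∂y = ∂(x^2 + 2*x*y - 2*y*z)/∂x - ∂(2*x*y)/∂y = 2*y
  coefficient of dx ∧ dz: ∂f_3/∂x - ∂f_1/∂z = ∂(-2*x*z)/∂x - ∂(2*x*y)/∂z = -2*z
  coefficient of dy ∧ dz: ∂f_3/∂y - ∂f_2/∂z = ∂(-2*x*z)/∂y - ∂(x^2 + 2*x*y - 2*y*z)/∂z = 2*y
Assembling: d(omega) = (2*y) dx ∧ dy + (-2*z) dx ∧ dz + (2*y) dy ∧ dz.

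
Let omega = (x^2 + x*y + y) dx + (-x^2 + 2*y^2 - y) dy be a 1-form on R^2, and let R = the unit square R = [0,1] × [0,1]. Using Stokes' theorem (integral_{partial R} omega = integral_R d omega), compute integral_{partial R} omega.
integral_(partial R) omega = -5/2

Stokes: integral_partial_R omega = integral_R d omega with d omega = (∂Q/∂x - ∂P/∂y) dx ∧ dy.
  ∂Q/∂x = -2*x
  ∂P/∂y = x + 1
  integrand = ∂Q/∂x - ∂P/∂y = -3*x - 1.
Integrating over R: integral_0^1 integral_0^1 (-3*x - 1) dx dy = -5/2.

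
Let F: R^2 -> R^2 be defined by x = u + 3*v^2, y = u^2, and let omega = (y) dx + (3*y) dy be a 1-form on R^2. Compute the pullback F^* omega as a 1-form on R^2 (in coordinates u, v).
F^* omega = (u^2*(6*u + 1)) du + (6*u^2*v) dv

Using F^*(f dg) = (f ∘ F) d(g ∘ F), substitute each coordinate x_i by F_i(u, v) in f_i, and replace dx_i by d F_i = (∂F_i/∂u) du + (∂F_i/∂v) dv.
  For the x component: f_1(F) = u^2; d F_1 = (1) du + (6*v) dv
  For the y component: f_2(F) = 3*u^2; d F_2 = (2*u) du + (0) dv
Combining and collecting du, dv coefficients:
  coeff of du: u^2*(6*u + 1)
  coeff of dv: 6*u^2*v
F^* omega = (u^2*(6*u + 1)) du + (6*u^2*v) dv.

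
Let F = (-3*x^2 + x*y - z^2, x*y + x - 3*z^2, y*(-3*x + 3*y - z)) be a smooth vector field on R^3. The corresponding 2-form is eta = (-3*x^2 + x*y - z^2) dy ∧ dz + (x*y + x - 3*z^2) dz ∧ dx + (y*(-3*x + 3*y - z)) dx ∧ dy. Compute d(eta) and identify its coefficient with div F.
d(eta) = (-5*x) dx ∧ dy ∧ dz; div F = -5*x

For a 2-form in R^3 of the form above, applying d gives a 3-form with coefficient ∂P/∂x + ∂Q/∂y + ∂R/∂z:
  ∂P/∂x = -6*x + y
  ∂Q/∂y = x
  ∂R/∂z = -y
Sum = -5*x, which is exactly div F.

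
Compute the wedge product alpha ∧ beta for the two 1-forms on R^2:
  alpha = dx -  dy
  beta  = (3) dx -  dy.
alpha ∧ beta = (2) dx ∧ dy

Distribute the wedge, using dx_i ∧ dx_j = -dx_j ∧ dx_i and dx_i ∧ dx_i = 0. For each pair (i, j) with i < j, the coefficient of dx_i ∧ dx_j in alpha ∧ beta is (alpha_i * beta_j - alpha_j * beta_i). Collecting: alpha ∧ beta = (2) dx ∧ dy.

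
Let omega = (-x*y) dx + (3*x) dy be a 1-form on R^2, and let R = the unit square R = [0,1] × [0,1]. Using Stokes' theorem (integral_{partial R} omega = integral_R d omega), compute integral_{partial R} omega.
integral_(partial R) omega = 7/2

Stokes: integral_partial_R omega = integral_R d omega with d omega = (∂Q/∂x - ∂P/∂y) dx ∧ dy.
  ∂Q/∂x = 3
  ∂P/∂y = -x
  integrand = ∂Q/∂x - ∂P/∂y = x + 3.
Integrating over R: integral_0^1 integral_0^1 (x + 3) dx dy = 7/2.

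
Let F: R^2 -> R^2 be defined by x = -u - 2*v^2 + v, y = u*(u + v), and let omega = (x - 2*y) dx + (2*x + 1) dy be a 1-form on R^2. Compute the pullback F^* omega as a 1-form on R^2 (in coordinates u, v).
F^* omega = (-2*u^2 - 8*u*v^2 + 4*u*v + 3*u - 4*v^3 + 4*v^2) du + (8*u^2*v - 4*u^2 + 4*u*v^2 + 4*u*v + 8*v^3 - 6*v^2 + v) dv

Using F^*(f dg) = (f ∘ F) d(g ∘ F), substitute each coordinate x_i by F_i(u, v) in f_i, and replace dx_i by d F_i = (∂F_i/∂u) du + (∂F_i/∂v) dv.
  For the x component: f_1(F) = -2*u^2 - 2*u*v - u - 2*v^2 + v; d F_1 = (-1) du + (1 - 4*v) dv
  For the y component: f_2(F) = -2*u - 4*v^2 + 2*v + 1; d F_2 = (2*u + v) du + (u) dv
Combining and collecting du, dv coefficients:
  coeff of du: -2*u^2 - 8*u*v^2 + 4*u*v + 3*u - 4*v^3 + 4*v^2
  coeff of dv: 8*u^2*v - 4*u^2 + 4*u*v^2 + 4*u*v + 8*v^3 - 6*v^2 + v
F^* omega = (-2*u^2 - 8*u*v^2 + 4*u*v + 3*u - 4*v^3 + 4*v^2) du + (8*u^2*v - 4*u^2 + 4*u*v^2 + 4*u*v + 8*v^3 - 6*v^2 + v) dv.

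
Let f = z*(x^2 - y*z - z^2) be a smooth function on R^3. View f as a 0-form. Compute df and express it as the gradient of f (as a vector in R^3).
df = (2*x*z) dx + (-z^2) dy + (x^2 - 2*y*z - 3*z^2) dz; grad f = (2*x*z, -z^2, x^2 - 2*y*z - 3*z^2)

For a 0-form f, d f = (∂f/∂x) dx + (∂f/∂y) dy + (∂f/∂z) dz. The components of the vector representation are exactly the entries of grad f in Cartesian coordinates:
  ∂f/∂x = 2*x*z
  ∂f/∂y = -z^2
  ∂f/∂z = x^2 - 2*y*z - 3*z^2.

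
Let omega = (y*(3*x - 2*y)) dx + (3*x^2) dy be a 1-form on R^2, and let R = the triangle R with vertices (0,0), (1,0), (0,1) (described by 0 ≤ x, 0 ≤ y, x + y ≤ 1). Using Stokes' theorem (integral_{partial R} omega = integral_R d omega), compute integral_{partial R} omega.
integral_(partial R) omega = 7/6

Stokes: integral_partial_R omega = integral_R d omega with d omega = (∂Q/∂x - ∂P/∂y) dx ∧ dy.
  ∂Q/∂x = 6*x
  ∂P/∂y = 3*x - 4*y
  integrand = ∂Q/∂x - ∂P/∂y = 3*x + 4*y.
Integrating over R: integral_0^1 integral_0^{1-x} (3*x + 4*y) dy dx = 7/6.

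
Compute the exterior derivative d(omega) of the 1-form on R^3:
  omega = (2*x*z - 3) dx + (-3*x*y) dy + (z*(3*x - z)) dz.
d(omega) = (-3*y) dx ∧ dy + (-2*x + 3*z) dx ∧ dz

For a 1-form omega = sum_i f_i dx_i, the exterior derivative is
  d(omega) = sum_{i < j} (∂f_j/∂x_i - ∂f_i/∂x_j) dx_i ∧ dx_j.
  coefficient of dx ∧ dy: ∂f_2/∂x - ∂f_1/∂y = ∂(-3*x*y)/∂x - ∂(2*x*z - 3)/∂y = -3*y
  coefficient of dx ∧ dz: ∂f_3/∂x - ∂f_1/∂z = ∂(z*(3*x - z))/∂x - ∂(2*x*z - 3)/∂z = -2*x + 3*z
Assembling: d(omega) = (-3*y) dx ∧ dy + (-2*x + 3*z) dx ∧ dz.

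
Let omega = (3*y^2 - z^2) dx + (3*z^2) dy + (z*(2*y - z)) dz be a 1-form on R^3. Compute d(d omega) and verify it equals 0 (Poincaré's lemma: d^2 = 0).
d(d omega) = 0

Step 1: d omega = sum_{i<j} (∂f_j/∂x_i - ∂f_i/∂x_j) dx_i ∧ dx_j:
  coeff of dx ∧ dy: -6*y
  coeff of dx ∧ dz: 2*z
  coeff of dy ∧ dz: -4*z
Step 2: Apply d again to each 2-form coefficient. The only possible 3-form in R^3 is dx ∧ dy ∧ dz, with coefficient
  ∂(coeff of dy∧dz)/∂x - ∂(coeff of dx∧dz)/∂y + ∂(coeff of dx∧dy)/∂z
  = ∂/∂x (-4*z) - ∂/∂y (2*z) + ∂/∂z (-6*y).
Each of these terms simplifies to sums of mixed partials that cancel in pairs. The result is 0 (by equality of mixed partials for smooth functions — Schwarz / Clairaut).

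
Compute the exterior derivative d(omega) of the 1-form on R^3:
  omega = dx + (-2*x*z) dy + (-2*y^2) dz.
d(omega) = (-2*z) dx ∧ dy + (2*x - 4*y) dy ∧ dz

For a 1-form omega = sum_i f_i dx_i, the exterior derivative is
  d(omega) = sum_{i < j} (∂f_j/∂x_i - ∂f_i/∂x_j) dx_i ∧ dx_j.
  coefficient of dx ∧ dy: ∂f_2/∂x - ∂f_1/∂y = ∂(-2*x*z)/∂x - ∂(1)/∂y = -2*z
  coefficient of dy ∧ dz: ∂f_3/∂y - ∂f_2/∂z = ∂(-2*y^2)/∂y - ∂(-2*x*z)/∂z = 2*x - 4*y
Assembling: d(omega) = (-2*z) dx ∧ dy + (2*x - 4*y) dy ∧ dz.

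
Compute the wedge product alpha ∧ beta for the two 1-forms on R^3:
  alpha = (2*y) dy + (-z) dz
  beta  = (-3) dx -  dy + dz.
alpha ∧ beta = (6*y) dx ∧ dy + (2*y - z) dy ∧ dz + (-3*z) dx ∧ dz

Distribute the wedge, using dx_i ∧ dx_j = -dx_j ∧ dx_i and dx_i ∧ dx_i = 0. For each pair (i, j) with i < j, the coefficient of dx_i ∧ dx_j in alpha ∧ beta is (alpha_i * beta_j - alpha_j * beta_i). Collecting: alpha ∧ beta = (6*y) dx ∧ dy + (2*y - z) dy ∧ dz + (-3*z) dx ∧ dz.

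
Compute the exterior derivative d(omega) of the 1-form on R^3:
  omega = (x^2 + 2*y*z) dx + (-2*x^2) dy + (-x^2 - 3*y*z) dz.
d(omega) = (-4*x - 2*z) dx ∧ dy + (-2*x - 2*y) dx ∧ dz + (-3*z) dy ∧ dz

For a 1-form omega = sum_i f_i dx_i, the exterior derivative is
  d(omega) = sum_{i < j} (∂f_j/∂x_i - ∂f_i/∂x_j) dx_i ∧ dx_j.
  coefficient of dx ∧ dy: ∂f_2/∂x - ∂f_1/∂y = ∂(-2*x^2)/∂x - ∂(x^2 + 2*y*z)/∂y = -4*x - 2*z
  coefficient of dx ∧ dz: ∂f_3/∂x - ∂f_1/∂z = ∂(-x^2 - 3*y*z)/∂x - ∂(x^2 + 2*y*z)/∂z = -2*x - 2*y
  coefficient of dy ∧ dz: ∂f_3/∂y - ∂f_2/∂z = ∂(-x^2 - 3*y*z)/∂y - ∂(-2*x^2)/∂z = -3*z
Assembling: d(omega) = (-4*x - 2*z) dx ∧ dy + (-2*x - 2*y) dx ∧ dz + (-3*z) dy ∧ dz.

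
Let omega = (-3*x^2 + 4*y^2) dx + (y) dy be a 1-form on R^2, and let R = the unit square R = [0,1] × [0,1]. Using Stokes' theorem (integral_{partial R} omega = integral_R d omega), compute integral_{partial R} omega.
integral_(partial R) omega = -4

Stokes: integral_partial_R omega = integral_R d omega with d omega = (∂Q/∂x - ∂P/∂y) dx ∧ dy.
  ∂Q/∂x = 0
  ∂P/∂y = 8*y
  integrand = ∂Q/∂x - ∂P/∂y = -8*y.
Integrating over R: integral_0^1 integral_0^1 (-8*y) dx dy = -4.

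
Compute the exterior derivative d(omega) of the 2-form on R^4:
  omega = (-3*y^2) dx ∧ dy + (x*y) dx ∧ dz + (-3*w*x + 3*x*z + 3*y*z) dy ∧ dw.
d(omega) = (-x) dx ∧ dy ∧ dz + (-3*w + 3*z) dx ∧ dy ∧ dw + (-3*x - 3*y) dy ∧ dz ∧ dw

For a 2-form omega = sum_{i<j} g_{ij} dx_i ∧ dx_j, the exterior derivative is
  d(omega) = sum_{i<j} d(g_{ij}) ∧ dx_i ∧ dx_j = sum_{i<j, k} (∂g_{ij}/∂x_k) dx_k ∧ dx_i ∧ dx_j.
Expand each term, using dx_k ∧ dx_i ∧ dx_j = sgn(permutation) dx_{(a)} ∧ dx_{(b)} ∧ dx_{(c)} with (a < b < c) sorted:
  d(x*y) includes (∂/∂y)(x*y) dy = (x) dy, which multiplied by dx ∧ dz gives (-x) dx ∧ dy ∧ dz
  d(-3*w*x + 3*x*z + 3*y*z) includes (∂/∂x)(-3*w*x + 3*x*z + 3*y*z) dx = (-3*w + 3*z) dx, which multiplied by dy ∧ dw gives (-3*w + 3*z) dx ∧ dy ∧ dw
  d(-3*w*x + 3*x*z + 3*y*z) includes (∂/∂z)(-3*w*x + 3*x*z + 3*y*z) dz = (3*x + 3*y) dz, which multiplied by dy ∧ dw gives (-3*x - 3*y) dy ∧ dz ∧ dw
Collecting like 3-forms: d(omega) = (-x) dx ∧ dy ∧ dz + (-3*w + 3*z) dx ∧ dy ∧ dw + (-3*x - 3*y) dy ∧ dz ∧ dw.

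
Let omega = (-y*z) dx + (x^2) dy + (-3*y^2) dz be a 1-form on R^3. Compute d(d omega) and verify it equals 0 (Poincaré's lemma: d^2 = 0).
d(d omega) = 0

Step 1: d omega = sum_{i<j} (∂f_j/∂x_i - ∂f_i/∂x_j) dx_i ∧ dx_j:
  coeff of dx ∧ dy: 2*x + z
  coeff of dx ∧ dz: y
  coeff of dy ∧ dz: -6*y
Step 2: Apply d again to each 2-form coefficient. The only possible 3-form in R^3 is dx ∧ dy ∧ dz, with coefficient
  ∂(coeff of dy∧dz)/∂x - ∂(coeff of dx∧dz)/∂y + ∂(coeff of dx∧dy)/∂z
  = ∂/∂x (-6*y) - ∂/∂y (y) + ∂/∂z (2*x + z).
Each of these terms simplifies to sums of mixed partials that cancel in pairs. The result is 0 (by equality of mixed partials for smooth functions — Schwarz / Clairaut).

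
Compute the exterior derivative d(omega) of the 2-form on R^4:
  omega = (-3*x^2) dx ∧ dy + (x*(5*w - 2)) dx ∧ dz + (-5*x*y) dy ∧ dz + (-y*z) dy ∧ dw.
d(omega) = (5*x) dx ∧ dz ∧ dw + (-5*y) dx ∧ dy ∧ dz + (y) dy ∧ dz ∧ dw

For a 2-form omega = sum_{i<j} g_{ij} dx_i ∧ dx_j, the exterior derivative is
  d(omega) = sum_{i<j} d(g_{ij}) ∧ dx_i ∧ dx_j = sum_{i<j, k} (∂g_{ij}/∂x_k) dx_k ∧ dx_i ∧ dx_j.
Expand each term, using dx_k ∧ dx_i ∧ dx_j = sgn(permutation) dx_{(a)} ∧ dx_{(b)} ∧ dx_{(c)} with (a < b < c) sorted:
  d(x*(5*w - 2)) includes (∂/∂w)(x*(5*w - 2)) dw = (5*x) dw, which multiplied by dx ∧ dz gives (5*x) dx ∧ dz ∧ dw
  d(-5*x*y) includes (∂/∂x)(-5*x*y) dx = (-5*y) dx, which multiplied by dy ∧ dz gives (-5*y) dx ∧ dy ∧ dz
  d(-y*z) includes (∂/∂z)(-y*z) dz = (-y) dz, which multiplied by dy ∧ dw gives (y) dy ∧ dz ∧ dw
Collecting like 3-forms: d(omega) = (5*x) dx ∧ dz ∧ dw + (-5*y) dx ∧ dy ∧ dz + (y) dy ∧ dz ∧ dw.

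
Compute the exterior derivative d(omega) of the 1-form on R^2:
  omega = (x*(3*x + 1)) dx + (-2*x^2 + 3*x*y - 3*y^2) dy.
d(omega) = (-4*x + 3*y) dx ∧ dy

For a 1-form omega = sum_i f_i dx_i, the exterior derivative is
  d(omega) = sum_{i < j} (∂f_j/∂x_i - ∂f_i/∂x_j) dx_i ∧ dx_j.
  coefficient of dx ∧ dy: ∂f_2/∂x - ∂f_1/∂y = ∂(-2*x^2 + 3*x*y - 3*y^2)/∂x - ∂(x*(3*x + 1))/∂y = -4*x + 3*y
Assembling: d(omega) = (-4*x + 3*y) dx ∧ dy.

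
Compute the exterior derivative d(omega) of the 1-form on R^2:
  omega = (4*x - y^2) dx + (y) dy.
d(omega) = (2*y) dx ∧ dy

For a 1-form omega = sum_i f_i dx_i, the exterior derivative is
  d(omega) = sum_{i < j} (∂f_j/∂x_i - ∂f_i/∂x_j) dx_i ∧ dx_j.
  coefficient of dx ∧ dy: ∂f_2/∂x - ∂f_1/∂y = ∂(y)/∂x - ∂(4*x - y^2)/∂y = 2*y
Assembling: d(omega) = (2*y) dx ∧ dy.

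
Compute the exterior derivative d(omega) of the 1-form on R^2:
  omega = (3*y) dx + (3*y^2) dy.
d(omega) = (-3) dx ∧ dy

For a 1-form omega = sum_i f_i dx_i, the exterior derivative is
  d(omega) = sum_{i < j} (∂f_j/∂x_i - ∂f_i/∂x_j) dx_i ∧ dx_j.
  coefficient of dx ∧ dy: ∂f_2/∂x - ∂f_1/∂y = ∂(3*y^2)/∂x - ∂(3*y)/∂y = -3
Assembling: d(omega) = (-3) dx ∧ dy.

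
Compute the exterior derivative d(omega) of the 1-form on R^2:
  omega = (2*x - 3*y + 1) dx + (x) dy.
d(omega) = (4) dx ∧ dy

For a 1-form omega = sum_i f_i dx_i, the exterior derivative is
  d(omega) = sum_{i < j} (∂f_j/∂x_i - ∂f_i/∂x_j) dx_i ∧ dx_j.
  coefficient of dx ∧ dy: ∂f_2/∂x - ∂f_1/∂y = ∂(x)/∂x - ∂(2*x - 3*y + 1)/∂y = 4
Assembling: d(omega) = (4) dx ∧ dy.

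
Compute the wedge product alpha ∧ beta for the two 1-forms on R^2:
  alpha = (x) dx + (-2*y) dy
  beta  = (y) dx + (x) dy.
alpha ∧ beta = (x^2 + 2*y^2) dx ∧ dy

Distribute the wedge, using dx_i ∧ dx_j = -dx_j ∧ dx_i and dx_i ∧ dx_i = 0. For each pair (i, j) with i < j, the coefficient of dx_i ∧ dx_j in alpha ∧ beta is (alpha_i * beta_j - alpha_j * beta_i). Collecting: alpha ∧ beta = (x^2 + 2*y^2) dx ∧ dy.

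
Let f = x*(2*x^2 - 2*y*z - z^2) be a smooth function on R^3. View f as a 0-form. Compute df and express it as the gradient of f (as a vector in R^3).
df = (6*x^2 - 2*y*z - z^2) dx + (-2*x*z) dy + (2*x*(-y - z)) dz; grad f = (6*x^2 - 2*y*z - z^2, -2*x*z, 2*x*(-y - z))

For a 0-form f, d f = (∂f/∂x) dx + (∂f/∂y) dy + (∂f/∂z) dz. The components of the vector representation are exactly the entries of grad f in Cartesian coordinates:
  ∂f/∂x = 6*x^2 - 2*y*z - z^2
  ∂f/∂y = -2*x*z
  ∂f/∂z = 2*x*(-y - z).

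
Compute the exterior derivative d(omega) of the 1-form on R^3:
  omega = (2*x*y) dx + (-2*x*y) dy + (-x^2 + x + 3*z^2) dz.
d(omega) = (-2*x - 2*y) dx ∧ dy + (1 - 2*x) dx ∧ dz

For a 1-form omega = sum_i f_i dx_i, the exterior derivative is
  d(omega) = sum_{i < j} (∂f_j/∂x_i - ∂f_i/∂x_j) dx_i ∧ dx_j.
  coefficient of dx ∧ dy: ∂f_2/∂x - ∂f_1/∂y = ∂(-2*x*y)/∂x - ∂(2*x*y)/∂y = -2*x - 2*y
  coefficient of dx ∧ dz: ∂f_3/∂x - ∂f_1/∂z = ∂(-x^2 + x + 3*z^2)/∂x - ∂(2*x*y)/∂z = 1 - 2*x
Assembling: d(omega) = (-2*x - 2*y) dx ∧ dy + (1 - 2*x) dx ∧ dz.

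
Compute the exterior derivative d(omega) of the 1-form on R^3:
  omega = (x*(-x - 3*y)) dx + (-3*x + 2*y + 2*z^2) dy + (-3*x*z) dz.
d(omega) = (3*x - 3) dx ∧ dy + (-3*z) dx ∧ dz + (-4*z) dy ∧ dz

For a 1-form omega = sum_i f_i dx_i, the exterior derivative is
  d(omega) = sum_{i < j} (∂f_j/∂x_i - ∂f_i/∂x_j) dx_i ∧ dx_j.
  coefficient of dx ∧ dy: ∂f_2/∂x - ∂f_1/∂y = ∂(-3*x + 2*y + 2*z^2)/∂x - ∂(x*(-x - 3*y))/∂y = 3*x - 3
  coefficient of dx ∧ dz: ∂f_3/∂x - ∂f_1/∂z = ∂(-3*x*z)/∂x - ∂(x*(-x - 3*y))/∂z = -3*z
  coefficient of dy ∧ dz: ∂f_3/∂y - ∂f_2/∂z = ∂(-3*x*z)/∂y - ∂(-3*x + 2*y + 2*z^2)/∂z = -4*z
Assembling: d(omega) = (3*x - 3) dx ∧ dy + (-3*z) dx ∧ dz + (-4*z) dy ∧ dz.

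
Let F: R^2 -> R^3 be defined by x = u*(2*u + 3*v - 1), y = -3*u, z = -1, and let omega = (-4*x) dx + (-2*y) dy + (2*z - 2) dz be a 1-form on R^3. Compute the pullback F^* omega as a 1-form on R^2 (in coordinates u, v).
F^* omega = (2*u*(-16*u^2 - 36*u*v + 12*u - 18*v^2 + 12*v - 11)) du + (u^2*(-24*u - 36*v + 12)) dv

Using F^*(f dg) = (f ∘ F) d(g ∘ F), substitute each coordinate x_i by F_i(u, v) in f_i, and replace dx_i by d F_i = (∂F_i/∂u) du + (∂F_i/∂v) dv.
  For the x component: f_1(F) = 4*u*(-2*u - 3*v + 1); d F_1 = (4*u + 3*v - 1) du + (3*u) dv
  For the y component: f_2(F) = 6*u; d F_2 = (-3) du + (0) dv
  For the z component: f_3(F) = -4; d F_3 = (0) du + (0) dv
Combining and collecting du, dv coefficients:
  coeff of du: 2*u*(-16*u^2 - 36*u*v + 12*u - 18*v^2 + 12*v - 11)
  coeff of dv: u^2*(-24*u - 36*v + 12)
F^* omega = (2*u*(-16*u^2 - 36*u*v + 12*u - 18*v^2 + 12*v - 11)) du + (u^2*(-24*u - 36*v + 12)) dv.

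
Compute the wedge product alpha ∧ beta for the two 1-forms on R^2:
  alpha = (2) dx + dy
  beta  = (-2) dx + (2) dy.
alpha ∧ beta = (6) dx ∧ dy

Distribute the wedge, using dx_i ∧ dx_j = -dx_j ∧ dx_i and dx_i ∧ dx_i = 0. For each pair (i, j) with i < j, the coefficient of dx_i ∧ dx_j in alpha ∧ beta is (alpha_i * beta_j - alpha_j * beta_i). Collecting: alpha ∧ beta = (6) dx ∧ dy.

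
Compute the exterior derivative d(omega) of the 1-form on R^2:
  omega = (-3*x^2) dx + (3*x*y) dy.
d(omega) = (3*y) dx ∧ dy

For a 1-form omega = sum_i f_i dx_i, the exterior derivative is
  d(omega) = sum_{i < j} (∂f_j/∂x_i - ∂f_i/∂x_j) dx_i ∧ dx_j.
  coefficient of dx ∧ dy: ∂f_2/∂x - ∂f_1/∂y = ∂(3*x*y)/∂x - ∂(-3*x^2)/∂y = 3*y
Assembling: d(omega) = (3*y) dx ∧ dy.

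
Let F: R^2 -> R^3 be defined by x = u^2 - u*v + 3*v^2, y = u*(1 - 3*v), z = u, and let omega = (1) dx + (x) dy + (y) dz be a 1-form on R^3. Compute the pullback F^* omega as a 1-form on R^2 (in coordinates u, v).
F^* omega = (-3*u^2*v + u^2 + 3*u*v^2 - 4*u*v + 3*u - 9*v^3 + 3*v^2 - v) du + (-3*u^3 + 3*u^2*v - 9*u*v^2 - u + 6*v) dv

Using F^*(f dg) = (f ∘ F) d(g ∘ F), substitute each coordinate x_i by F_i(u, v) in f_i, and replace dx_i by d F_i = (∂F_i/∂u) du + (∂F_i/∂v) dv.
  For the x component: f_1(F) = 1; d F_1 = (2*u - v) du + (-u + 6*v) dv
  For the y component: f_2(F) = u^2 - u*v + 3*v^2; d F_2 = (1 - 3*v) du + (-3*u) dv
  For the z component: f_3(F) = u*(1 - 3*v); d F_3 = (1) du + (0) dv
Combining and collecting du, dv coefficients:
  coeff of du: -3*u^2*v + u^2 + 3*u*v^2 - 4*u*v + 3*u - 9*v^3 + 3*v^2 - v
  coeff of dv: -3*u^3 + 3*u^2*v - 9*u*v^2 - u + 6*v
F^* omega = (-3*u^2*v + u^2 + 3*u*v^2 - 4*u*v + 3*u - 9*v^3 + 3*v^2 - v) du + (-3*u^3 + 3*u^2*v - 9*u*v^2 - u + 6*v) dv.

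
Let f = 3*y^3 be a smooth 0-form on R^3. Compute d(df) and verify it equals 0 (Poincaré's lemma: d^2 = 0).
d(df) = 0

Step 1: df = sum_i (∂f/∂x_i) dx_i = (0) dx + (9*y^2) dy + (0) dz.
Step 2: Apply d again. Using the 1-form formula, the coefficient of dx ∧ dy in d(df) is ∂^2 f/∂x ∂y - ∂^2 f/∂y ∂x = (0) - (0) = 0 (equality of mixed partials for smooth f).
Similarly for dx ∧ dz and dy ∧ dz — all coefficients vanish. So d(df) = 0.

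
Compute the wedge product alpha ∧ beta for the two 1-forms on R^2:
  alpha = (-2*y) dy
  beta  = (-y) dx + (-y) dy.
alpha ∧ beta = (-2*y^2) dx ∧ dy

Distribute the wedge, using dx_i ∧ dx_j = -dx_j ∧ dx_i and dx_i ∧ dx_i = 0. For each pair (i, j) with i < j, the coefficient of dx_i ∧ dx_j in alpha ∧ beta is (alpha_i * beta_j - alpha_j * beta_i). Collecting: alpha ∧ beta = (-2*y^2) dx ∧ dy.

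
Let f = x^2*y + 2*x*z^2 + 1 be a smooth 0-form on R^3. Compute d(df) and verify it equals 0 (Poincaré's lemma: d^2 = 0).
d(df) = 0

Step 1: df = sum_i (∂f/∂x_i) dx_i = (2*x*y + 2*z^2) dx + (x^2) dy + (4*x*z) dz.
Step 2: Apply d again. Using the 1-form formula, the coefficient of dx ∧ dy in d(df) is ∂^2 f/∂x ∂y - ∂^2 f/∂y ∂x = (2*x) - (2*x) = 0 (equality of mixed partials for smooth f).
Similarly for dx ∧ dz and dy ∧ dz — all coefficients vanish. So d(df) = 0.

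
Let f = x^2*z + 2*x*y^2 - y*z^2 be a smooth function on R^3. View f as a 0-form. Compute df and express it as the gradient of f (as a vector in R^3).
df = (2*x*z + 2*y^2) dx + (4*x*y - z^2) dy + (x^2 - 2*y*z) dz; grad f = (2*x*z + 2*y^2, 4*x*y - z^2, x^2 - 2*y*z)

For a 0-form f, d f = (∂f/∂x) dx + (∂f/∂y) dy + (∂f/∂z) dz. The components of the vector representation are exactly the entries of grad f in Cartesian coordinates:
  ∂f/∂x = 2*x*z + 2*y^2
  ∂f/∂y = 4*x*y - z^2
  ∂f/∂z = x^2 - 2*y*z.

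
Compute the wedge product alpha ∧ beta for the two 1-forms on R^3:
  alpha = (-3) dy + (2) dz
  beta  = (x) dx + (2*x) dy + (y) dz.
alpha ∧ beta = (3*x) dx ∧ dy + (-4*x - 3*y) dy ∧ dz + (-2*x) dx ∧ dz

Distribute the wedge, using dx_i ∧ dx_j = -dx_j ∧ dx_i and dx_i ∧ dx_i = 0. For each pair (i, j) with i < j, the coefficient of dx_i ∧ dx_j in alpha ∧ beta is (alpha_i * beta_j - alpha_j * beta_i). Collecting: alpha ∧ beta = (3*x) dx ∧ dy + (-4*x - 3*y) dy ∧ dz + (-2*x) dx ∧ dz.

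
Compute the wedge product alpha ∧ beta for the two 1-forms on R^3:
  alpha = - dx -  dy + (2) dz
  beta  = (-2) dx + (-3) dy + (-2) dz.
alpha ∧ beta = (1) dx ∧ dy + (6) dx ∧ dz + (8) dy ∧ dz

Distribute the wedge, using dx_i ∧ dx_j = -dx_j ∧ dx_i and dx_i ∧ dx_i = 0. For each pair (i, j) with i < j, the coefficient of dx_i ∧ dx_j in alpha ∧ beta is (alpha_i * beta_j - alpha_j * beta_i). Collecting: alpha ∧ beta = (1) dx ∧ dy + (6) dx ∧ dz + (8) dy ∧ dz.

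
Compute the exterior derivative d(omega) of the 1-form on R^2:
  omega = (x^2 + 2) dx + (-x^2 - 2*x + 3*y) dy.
d(omega) = (-2*x - 2) dx ∧ dy

For a 1-form omega = sum_i f_i dx_i, the exterior derivative is
  d(omega) = sum_{i < j} (∂f_j/∂x_i - ∂f_i/∂x_j) dx_i ∧ dx_j.
  coefficient of dx ∧ dy: ∂f_2/∂x - ∂f_1/∂y = ∂(-x^2 - 2*x + 3*y)/∂x - ∂(x^2 + 2)/∂y = -2*x - 2
Assembling: d(omega) = (-2*x - 2) dx ∧ dy.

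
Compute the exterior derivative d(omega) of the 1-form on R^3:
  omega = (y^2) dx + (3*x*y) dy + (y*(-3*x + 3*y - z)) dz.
d(omega) = (y) dx ∧ dy + (-3*y) dx ∧ dz + (-3*x + 6*y - z) dy ∧ dz

For a 1-form omega = sum_i f_i dx_i, the exterior derivative is
  d(omega) = sum_{i < j} (∂f_j/∂x_i - ∂f_i/∂x_j) dx_i ∧ dx_j.
  coefficient of dx ∧ dy: ∂f_2/∂x - ∂f_1/∂y = ∂(3*x*y)/∂x - ∂(y^2)/∂y = y
  coefficient of dx ∧ dz: ∂f_3/∂x - ∂f_1/∂z = ∂(y*(-3*x + 3*y - z))/∂x - ∂(y^2)/∂z = -3*y
  coefficient of dy ∧ dz: ∂f_3/∂y - ∂f_2/∂z = ∂(y*(-3*x + 3*y - z))/∂y - ∂(3*x*y)/∂z = -3*x + 6*y - z
Assembling: d(omega) = (y) dx ∧ dy + (-3*y) dx ∧ dz + (-3*x + 6*y - z) dy ∧ dz.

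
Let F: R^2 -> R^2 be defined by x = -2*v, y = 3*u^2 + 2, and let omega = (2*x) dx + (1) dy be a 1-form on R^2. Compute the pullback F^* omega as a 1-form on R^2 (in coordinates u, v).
F^* omega = (6*u) du + (8*v) dv

Using F^*(f dg) = (f ∘ F) d(g ∘ F), substitute each coordinate x_i by F_i(u, v) in f_i, and replace dx_i by d F_i = (∂F_i/∂u) du + (∂F_i/∂v) dv.
  For the x component: f_1(F) = -4*v; d F_1 = (0) du + (-2) dv
  For the y component: f_2(F) = 1; d F_2 = (6*u) du + (0) dv
Combining and collecting du, dv coefficients:
  coeff of du: 6*u
  coeff of dv: 8*v
F^* omega = (6*u) du + (8*v) dv.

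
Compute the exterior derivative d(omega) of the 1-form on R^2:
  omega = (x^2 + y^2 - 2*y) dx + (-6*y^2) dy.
d(omega) = (2 - 2*y) dx ∧ dy

For a 1-form omega = sum_i f_i dx_i, the exterior derivative is
  d(omega) = sum_{i < j} (∂f_j/∂x_i - ∂f_i/∂x_j) dx_i ∧ dx_j.
  coefficient of dx ∧ dy: ∂f_2/∂x - ∂f_1/∂y = ∂(-6*y^2)/∂x - ∂(x^2 + y^2 - 2*y)/∂y = 2 - 2*y
Assembling: d(omega) = (2 - 2*y) dx ∧ dy.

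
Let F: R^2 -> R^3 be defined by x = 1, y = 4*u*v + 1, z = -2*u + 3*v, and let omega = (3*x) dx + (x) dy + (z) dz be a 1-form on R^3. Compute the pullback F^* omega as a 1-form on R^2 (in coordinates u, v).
F^* omega = (4*u - 2*v) du + (-2*u + 9*v) dv

Using F^*(f dg) = (f ∘ F) d(g ∘ F), substitute each coordinate x_i by F_i(u, v) in f_i, and replace dx_i by d F_i = (∂F_i/∂u) du + (∂F_i/∂v) dv.
  For the x component: f_1(F) = 3; d F_1 = (0) du + (0) dv
  For the y component: f_2(F) = 1; d F_2 = (4*v) du + (4*u) dv
  For the z component: f_3(F) = -2*u + 3*v; d F_3 = (-2) du + (3) dv
Combining and collecting du, dv coefficients:
  coeff of du: 4*u - 2*v
  coeff of dv: -2*u + 9*v
F^* omega = (4*u - 2*v) du + (-2*u + 9*v) dv.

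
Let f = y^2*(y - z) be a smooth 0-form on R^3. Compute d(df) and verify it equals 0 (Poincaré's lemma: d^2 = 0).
d(df) = 0

Step 1: df = sum_i (∂f/∂x_i) dx_i = (0) dx + (y*(3*y - 2*z)) dy + (-y^2) dz.
Step 2: Apply d again. Using the 1-form formula, the coefficient of dx ∧ dy in d(df) is ∂^2 f/∂x ∂y - ∂^2 f/∂y ∂x = (0) - (0) = 0 (equality of mixed partials for smooth f).
Similarly for dx ∧ dz and dy ∧ dz — all coefficients vanish. So d(df) = 0.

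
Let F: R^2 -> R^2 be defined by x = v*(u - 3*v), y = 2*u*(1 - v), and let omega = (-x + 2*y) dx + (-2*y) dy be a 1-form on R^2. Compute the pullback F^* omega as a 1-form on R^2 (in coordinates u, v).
F^* omega = (-13*u*v^2 + 20*u*v - 8*u + 3*v^3) du + (-13*u^2*v + 12*u^2 + 33*u*v^2 - 24*u*v - 18*v^3) dv

Using F^*(f dg) = (f ∘ F) d(g ∘ F), substitute each coordinate x_i by F_i(u, v) in f_i, and replace dx_i by d F_i = (∂F_i/∂u) du + (∂F_i/∂v) dv.
  For the x component: f_1(F) = -5*u*v + 4*u + 3*v^2; d F_1 = (v) du + (u - 6*v) dv
  For the y component: f_2(F) = 4*u*(v - 1); d F_2 = (2 - 2*v) du + (-2*u) dv
Combining and collecting du, dv coefficients:
  coeff of du: -13*u*v^2 + 20*u*v - 8*u + 3*v^3
  coeff of dv: -13*u^2*v + 12*u^2 + 33*u*v^2 - 24*u*v - 18*v^3
F^* omega = (-13*u*v^2 + 20*u*v - 8*u + 3*v^3) du + (-13*u^2*v + 12*u^2 + 33*u*v^2 - 24*u*v - 18*v^3) dv.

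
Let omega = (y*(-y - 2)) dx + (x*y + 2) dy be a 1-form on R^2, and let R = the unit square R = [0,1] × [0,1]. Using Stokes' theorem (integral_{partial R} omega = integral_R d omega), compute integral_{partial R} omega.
integral_(partial R) omega = 7/2

Stokes: integral_partial_R omega = integral_R d omega with d omega = (∂Q/∂x - ∂P/∂y) dx ∧ dy.
  ∂Q/∂x = y
  ∂P/∂y = -2*y - 2
  integrand = ∂Q/∂x - ∂P/∂y = 3*y + 2.
Integrating over R: integral_0^1 integral_0^1 (3*y + 2) dx dy = 7/2.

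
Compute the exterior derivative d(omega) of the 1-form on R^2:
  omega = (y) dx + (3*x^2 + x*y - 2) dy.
d(omega) = (6*x + y - 1) dx ∧ dy

For a 1-form omega = sum_i f_i dx_i, the exterior derivative is
  d(omega) = sum_{i < j} (∂f_j/∂x_i - ∂f_i/∂x_j) dx_i ∧ dx_j.
  coefficient of dx ∧ dy: ∂f_2/∂x - ∂f_1/∂y = ∂(3*x^2 + x*y - 2)/∂x - ∂(y)/∂y = 6*x + y - 1
Assembling: d(omega) = (6*x + y - 1) dx ∧ dy.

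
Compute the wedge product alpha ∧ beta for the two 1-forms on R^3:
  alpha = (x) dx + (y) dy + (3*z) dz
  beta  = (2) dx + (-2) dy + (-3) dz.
alpha ∧ beta = (-2*x - 2*y) dx ∧ dy + (-3*x - 6*z) dx ∧ dz + (-3*y + 6*z) dy ∧ dz

Distribute the wedge, using dx_i ∧ dx_j = -dx_j ∧ dx_i and dx_i ∧ dx_i = 0. For each pair (i, j) with i < j, the coefficient of dx_i ∧ dx_j in alpha ∧ beta is (alpha_i * beta_j - alpha_j * beta_i). Collecting: alpha ∧ beta = (-2*x - 2*y) dx ∧ dy + (-3*x - 6*z) dx ∧ dz + (-3*y + 6*z) dy ∧ dz.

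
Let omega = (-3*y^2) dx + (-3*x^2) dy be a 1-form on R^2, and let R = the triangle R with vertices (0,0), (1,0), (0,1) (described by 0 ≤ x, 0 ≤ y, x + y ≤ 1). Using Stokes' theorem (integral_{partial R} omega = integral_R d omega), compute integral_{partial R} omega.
integral_(partial R) omega = 0

Stokes: integral_partial_R omega = integral_R d omega with d omega = (∂Q/∂x - ∂P/∂y) dx ∧ dy.
  ∂Q/∂x = -6*x
  ∂P/∂y = -6*y
  integrand = ∂Q/∂x - ∂P/∂y = -6*x + 6*y.
Integrating over R: integral_0^1 integral_0^{1-x} (-6*x + 6*y) dy dx = 0.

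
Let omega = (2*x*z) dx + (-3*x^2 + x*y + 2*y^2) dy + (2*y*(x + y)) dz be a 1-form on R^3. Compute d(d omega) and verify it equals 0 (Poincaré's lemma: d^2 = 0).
d(d omega) = 0

Step 1: d omega = sum_{i<j} (∂f_j/∂x_i - ∂f_i/∂x_j) dx_i ∧ dx_j:
  coeff of dx ∧ dy: -6*x + y
  coeff of dx ∧ dz: -2*x + 2*y
  coeff of dy ∧ dz: 2*x + 4*y
Step 2: Apply d again to each 2-form coefficient. The only possible 3-form in R^3 is dx ∧ dy ∧ dz, with coefficient
  ∂(coeff of dy∧dz)/∂x - ∂(coeff of dx∧dz)/∂y + ∂(coeff of dx∧dy)/∂z
  = ∂/∂x (2*x + 4*y) - ∂/∂y (-2*x + 2*y) + ∂/∂z (-6*x + y).
Each of these terms simplifies to sums of mixed partials that cancel in pairs. The result is 0 (by equality of mixed partials for smooth functions — Schwarz / Clairaut).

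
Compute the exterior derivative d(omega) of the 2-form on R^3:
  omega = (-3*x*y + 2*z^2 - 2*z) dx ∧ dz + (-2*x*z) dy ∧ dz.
d(omega) = (3*x - 2*z) dx ∧ dy ∧ dz

For a 2-form omega = sum_{i<j} g_{ij} dx_i ∧ dx_j, the exterior derivative is
  d(omega) = sum_{i<j} d(g_{ij}) ∧ dx_i ∧ dx_j = sum_{i<j, k} (∂g_{ij}/∂x_k) dx_k ∧ dx_i ∧ dx_j.
Expand each term, using dx_k ∧ dx_i ∧ dx_j = sgn(permutation) dx_{(a)} ∧ dx_{(b)} ∧ dx_{(c)} with (a < b < c) sorted:
  d(-3*x*y + 2*z^2 - 2*z) includes (∂/∂y)(-3*x*y + 2*z^2 - 2*z) dy = (-3*x) dy, which multiplied by dx ∧ dz gives (3*x) dx ∧ dy ∧ dz
  d(-2*x*z) includes (∂/∂x)(-2*x*z) dx = (-2*z) dx, which multiplied by dy ∧ dz gives (-2*z) dx ∧ dy ∧ dz
Collecting like 3-forms: d(omega) = (3*x - 2*z) dx ∧ dy ∧ dz.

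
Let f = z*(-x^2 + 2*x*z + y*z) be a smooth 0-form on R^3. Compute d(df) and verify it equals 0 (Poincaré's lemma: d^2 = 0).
d(df) = 0

Step 1: df = sum_i (∂f/∂x_i) dx_i = (2*z*(-x + z)) dx + (z^2) dy + (-x^2 + 4*x*z + 2*y*z) dz.
Step 2: Apply d again. Using the 1-form formula, the coefficient of dx ∧ dy in d(df) is ∂^2 f/∂x ∂y - ∂^2 f/∂y ∂x = (0) - (0) = 0 (equality of mixed partials for smooth f).
Similarly for dx ∧ dz and dy ∧ dz — all coefficients vanish. So d(df) = 0.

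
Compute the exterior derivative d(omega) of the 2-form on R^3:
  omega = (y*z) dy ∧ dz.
d(omega) = 0

For a 2-form omega = sum_{i<j} g_{ij} dx_i ∧ dx_j, the exterior derivative is
  d(omega) = sum_{i<j} d(g_{ij}) ∧ dx_i ∧ dx_j = sum_{i<j, k} (∂g_{ij}/∂x_k) dx_k ∧ dx_i ∧ dx_j.
Expand each term, using dx_k ∧ dx_i ∧ dx_j = sgn(permutation) dx_{(a)} ∧ dx_{(b)} ∧ dx_{(c)} with (a < b < c) sorted:

Collecting like 3-forms: d(omega) = 0.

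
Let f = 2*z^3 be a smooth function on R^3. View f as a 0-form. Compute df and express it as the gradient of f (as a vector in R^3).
df = (0) dx + (0) dy + (6*z^2) dz; grad f = (0, 0, 6*z^2)

For a 0-form f, d f = (∂f/∂x) dx + (∂f/∂y) dy + (∂f/∂z) dz. The components of the vector representation are exactly the entries of grad f in Cartesian coordinates:
  ∂f/∂x = 0
  ∂f/∂y = 0
  ∂f/∂z = 6*z^2.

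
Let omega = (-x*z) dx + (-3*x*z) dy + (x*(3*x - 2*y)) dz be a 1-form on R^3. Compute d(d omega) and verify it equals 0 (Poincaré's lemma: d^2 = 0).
d(d omega) = 0

Step 1: d omega = sum_{i<j} (∂f_j/∂x_i - ∂f_i/∂x_j) dx_i ∧ dx_j:
  coeff of dx ∧ dy: -3*z
  coeff of dx ∧ dz: 7*x - 2*y
  coeff of dy ∧ dz: x
Step 2: Apply d again to each 2-form coefficient. The only possible 3-form in R^3 is dx ∧ dy ∧ dz, with coefficient
  ∂(coeff of dy∧dz)/∂x - ∂(coeff of dx∧dz)/∂y + ∂(coeff of dx∧dy)/∂z
  = ∂/∂x (x) - ∂/∂y (7*x - 2*y) + ∂/∂z (-3*z).
Each of these terms simplifies to sums of mixed partials that cancel in pairs. The result is 0 (by equality of mixed partials for smooth functions — Schwarz / Clairaut).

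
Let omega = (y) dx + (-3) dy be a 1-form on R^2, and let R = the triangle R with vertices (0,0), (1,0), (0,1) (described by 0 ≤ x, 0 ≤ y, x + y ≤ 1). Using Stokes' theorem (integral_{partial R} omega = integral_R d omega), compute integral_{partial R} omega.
integral_(partial R) omega = -1/2

Stokes: integral_partial_R omega = integral_R d omega with d omega = (∂Q/∂x - ∂P/∂y) dx ∧ dy.
  ∂Q/∂x = 0
  ∂P/∂y = 1
  integrand = ∂Q/∂x - ∂P/∂y = -1.
Integrating over R: integral_0^1 integral_0^{1-x} (-1) dy dx = -1/2.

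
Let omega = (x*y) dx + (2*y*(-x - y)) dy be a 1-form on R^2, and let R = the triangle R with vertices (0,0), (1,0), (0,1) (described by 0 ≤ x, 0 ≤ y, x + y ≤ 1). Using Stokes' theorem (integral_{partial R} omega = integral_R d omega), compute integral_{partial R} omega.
integral_(partial R) omega = -1/2

Stokes: integral_partial_R omega = integral_R d omega with d omega = (∂Q/∂x - ∂P/∂y) dx ∧ dy.
  ∂Q/∂x = -2*y
  ∂P/∂y = x
  integrand = ∂Q/∂x - ∂P/∂y = -x - 2*y.
Integrating over R: integral_0^1 integral_0^{1-x} (-x - 2*y) dy dx = -1/2.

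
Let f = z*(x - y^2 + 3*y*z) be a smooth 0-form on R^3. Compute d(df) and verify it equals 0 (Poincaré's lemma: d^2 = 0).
d(df) = 0

Step 1: df = sum_i (∂f/∂x_i) dx_i = (z) dx + (z*(-2*y + 3*z)) dy + (x - y^2 + 6*y*z) dz.
Step 2: Apply d again. Using the 1-form formula, the coefficient of dx ∧ dy in d(df) is ∂^2 f/∂x ∂y - ∂^2 f/∂y ∂x = (0) - (0) = 0 (equality of mixed partials for smooth f).
Similarly for dx ∧ dz and dy ∧ dz — all coefficients vanish. So d(df) = 0.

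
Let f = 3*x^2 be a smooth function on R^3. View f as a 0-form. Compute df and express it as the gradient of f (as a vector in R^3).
df = (6*x) dx + (0) dy + (0) dz; grad f = (6*x, 0, 0)

For a 0-form f, d f = (∂f/∂x) dx + (∂f/∂y) dy + (∂f/∂z) dz. The components of the vector representation are exactly the entries of grad f in Cartesian coordinates:
  ∂f/∂x = 6*x
  ∂f/∂y = 0
  ∂f/∂z = 0.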